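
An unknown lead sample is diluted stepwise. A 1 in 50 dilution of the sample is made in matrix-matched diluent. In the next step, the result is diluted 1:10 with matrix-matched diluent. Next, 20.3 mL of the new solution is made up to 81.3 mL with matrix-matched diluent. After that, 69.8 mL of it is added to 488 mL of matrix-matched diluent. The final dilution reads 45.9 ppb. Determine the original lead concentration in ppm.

735 ppm

Overall dilution factor = 50 × 10 × 4.005 × 7.991 = 1.60 × 10⁴.
Original = 45.9 ppb × 1.60 × 10⁴ = 7.35 × 10⁵ ppb = 735 ppm.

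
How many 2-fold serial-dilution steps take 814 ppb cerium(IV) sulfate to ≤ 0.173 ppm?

Need 2ⁿ ≥ 4.71, so n ≥ log(4.71)/log(2) = 2.23.
Minimum whole steps: n = 3.

3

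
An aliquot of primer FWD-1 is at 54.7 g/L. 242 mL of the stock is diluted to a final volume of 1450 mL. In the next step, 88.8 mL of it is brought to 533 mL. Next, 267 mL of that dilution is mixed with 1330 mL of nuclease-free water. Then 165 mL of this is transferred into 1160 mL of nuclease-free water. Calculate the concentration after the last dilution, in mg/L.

31.7 mg/L

Overall dilution factor = 5.992 × 6.002 × 5.981 × 8.030 = 1727.
54.7 g/L / 1727 = 0.0317 g/L = 31.7 mg/L.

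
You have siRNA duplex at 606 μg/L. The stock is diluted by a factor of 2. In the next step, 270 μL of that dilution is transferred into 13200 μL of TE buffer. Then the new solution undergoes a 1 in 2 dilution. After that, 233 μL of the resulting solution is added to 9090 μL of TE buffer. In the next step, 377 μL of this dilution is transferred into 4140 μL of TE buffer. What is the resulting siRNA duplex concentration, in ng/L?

Overall dilution factor = 2 × 49.89 × 2 × 40.01 × 11.98 = 9.57 × 10⁴.
606 μg/L / 9.57 × 10⁴ = 6.33 × 10⁻³ μg/L = 6.33 ng/L.

6.33 ng/L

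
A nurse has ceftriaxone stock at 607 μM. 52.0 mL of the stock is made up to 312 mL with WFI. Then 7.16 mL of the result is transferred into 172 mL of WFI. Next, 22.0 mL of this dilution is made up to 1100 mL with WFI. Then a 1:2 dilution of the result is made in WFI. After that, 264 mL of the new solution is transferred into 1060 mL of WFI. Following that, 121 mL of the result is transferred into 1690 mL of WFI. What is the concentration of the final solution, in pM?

539 pM

Overall dilution factor = 6 × 25.02 × 50 × 2 × 5.015 × 14.97 = 1.13 × 10⁶.
607 μM / 1.13 × 10⁶ = 5.39 × 10⁻⁴ μM = 539 pM.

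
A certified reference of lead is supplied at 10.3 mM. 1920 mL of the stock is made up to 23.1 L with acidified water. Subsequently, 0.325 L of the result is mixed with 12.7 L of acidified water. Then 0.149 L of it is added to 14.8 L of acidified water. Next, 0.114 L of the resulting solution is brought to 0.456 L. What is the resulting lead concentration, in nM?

Overall dilution factor = 12.03 × 40.08 × 100.3 × 4 = 1.94 × 10⁵.
10.3 mM / 1.94 × 10⁵ = 5.32 × 10⁻⁵ mM = 53.2 nM.

53.2 nM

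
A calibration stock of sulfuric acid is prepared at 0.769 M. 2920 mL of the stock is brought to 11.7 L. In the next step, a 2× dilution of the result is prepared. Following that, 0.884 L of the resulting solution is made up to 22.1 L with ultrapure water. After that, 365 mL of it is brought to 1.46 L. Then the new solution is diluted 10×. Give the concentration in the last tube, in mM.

0.0960 mM

Overall dilution factor = 4.007 × 2 × 25 × 4 × 10 = 8014.
0.769 M / 8014 = 9.60 × 10⁻⁵ M = 0.0960 mM.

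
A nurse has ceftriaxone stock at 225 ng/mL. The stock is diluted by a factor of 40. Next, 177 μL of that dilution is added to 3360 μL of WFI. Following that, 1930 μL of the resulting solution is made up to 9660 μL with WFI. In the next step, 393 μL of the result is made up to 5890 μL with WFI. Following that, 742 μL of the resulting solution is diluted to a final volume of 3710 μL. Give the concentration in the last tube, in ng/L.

0.750 ng/L

Overall dilution factor = 40 × 19.98 × 5.005 × 14.99 × 5 = 3.00 × 10⁵.
225 ng/mL / 3.00 × 10⁵ = 7.50 × 10⁻⁴ ng/mL = 0.750 ng/L.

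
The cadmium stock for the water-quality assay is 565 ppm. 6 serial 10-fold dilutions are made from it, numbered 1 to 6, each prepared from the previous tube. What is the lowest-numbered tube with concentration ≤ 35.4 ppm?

tube 2

Tube n has concentration 565 ppm / 10ⁿ.
Need 10ⁿ ≥ 565 ppm / 35.4 ppm = 16.0, so n ≥ 1.20.
First such tube: n = 2.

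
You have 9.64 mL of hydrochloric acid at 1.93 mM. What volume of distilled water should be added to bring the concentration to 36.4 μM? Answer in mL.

36.4 μM = 0.0364 mM.
V₂ = C₁V₁/C₂ = 1.93 × 9.64 / 0.0364 = 511 mL.
Diluent to add = V₂ − V₁ = 511 − 9.64 = 501 mL.

501 mL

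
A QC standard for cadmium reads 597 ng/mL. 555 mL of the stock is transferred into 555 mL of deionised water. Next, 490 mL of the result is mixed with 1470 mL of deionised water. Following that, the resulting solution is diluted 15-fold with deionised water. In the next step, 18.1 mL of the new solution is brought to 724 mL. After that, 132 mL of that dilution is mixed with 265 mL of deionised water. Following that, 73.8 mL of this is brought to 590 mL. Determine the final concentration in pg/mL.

5.17 pg/mL

Overall dilution factor = 2 × 4 × 15 × 40 × 3.008 × 7.995 = 1.15 × 10⁵.
597 ng/mL / 1.15 × 10⁵ = 5.17 × 10⁻³ ng/mL = 5.17 pg/mL.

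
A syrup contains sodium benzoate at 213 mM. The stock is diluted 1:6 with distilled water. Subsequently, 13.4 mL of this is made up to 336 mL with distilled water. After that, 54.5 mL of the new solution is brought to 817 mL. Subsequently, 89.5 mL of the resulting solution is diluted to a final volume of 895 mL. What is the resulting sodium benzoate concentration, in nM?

9440 nM

Overall dilution factor = 6 × 25.07 × 14.99 × 10 = 2.26 × 10⁴.
213 mM / 2.26 × 10⁴ = 9.44 × 10⁻³ mM = 9440 nM.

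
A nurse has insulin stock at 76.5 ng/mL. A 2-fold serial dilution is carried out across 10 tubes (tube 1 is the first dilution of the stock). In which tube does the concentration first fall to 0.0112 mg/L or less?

tube 3

Tube n has concentration 76.5 ng/mL / 2ⁿ.
Need 2ⁿ ≥ 76.5 ng/mL / 0.0112 mg/L = 6.83, so n ≥ 2.77.
First such tube: n = 3.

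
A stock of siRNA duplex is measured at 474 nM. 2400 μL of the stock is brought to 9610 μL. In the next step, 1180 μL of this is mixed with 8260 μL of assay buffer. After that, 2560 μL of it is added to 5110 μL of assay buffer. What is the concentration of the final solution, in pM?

4940 pM

Overall dilution factor = 4.004 × 8 × 2.996 = 96.0.
474 nM / 96.0 = 4.94 nM = 4940 pM.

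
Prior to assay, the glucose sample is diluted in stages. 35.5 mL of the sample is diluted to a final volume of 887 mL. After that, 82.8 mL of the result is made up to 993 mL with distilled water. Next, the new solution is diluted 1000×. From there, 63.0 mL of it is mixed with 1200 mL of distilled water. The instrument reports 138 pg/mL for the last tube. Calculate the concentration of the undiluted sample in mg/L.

829 mg/L

Overall dilution factor = 24.99 × 11.99 × 1000 × 20.05 = 6.01 × 10⁶.
Original = 138 pg/mL × 6.01 × 10⁶ = 8.29 × 10⁸ pg/mL = 829 mg/L.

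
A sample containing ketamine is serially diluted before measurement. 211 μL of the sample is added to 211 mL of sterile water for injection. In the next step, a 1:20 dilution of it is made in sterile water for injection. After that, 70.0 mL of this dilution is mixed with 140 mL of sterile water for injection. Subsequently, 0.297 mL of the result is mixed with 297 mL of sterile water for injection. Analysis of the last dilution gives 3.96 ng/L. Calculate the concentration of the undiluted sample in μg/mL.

Overall dilution factor = 1001 × 20 × 3 × 1001 = 6.01 × 10⁷.
Original = 3.96 ng/L × 6.01 × 10⁷ = 2.38 × 10⁸ ng/L = 238 μg/mL.

238 μg/mL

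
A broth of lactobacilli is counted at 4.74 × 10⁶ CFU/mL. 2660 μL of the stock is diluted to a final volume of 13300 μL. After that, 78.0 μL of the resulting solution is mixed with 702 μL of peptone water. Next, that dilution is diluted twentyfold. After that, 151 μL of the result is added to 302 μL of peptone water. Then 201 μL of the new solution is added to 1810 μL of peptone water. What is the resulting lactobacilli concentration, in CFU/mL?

Overall dilution factor = 5 × 10 × 20 × 3 × 10.00 = 3.00 × 10⁴.
4.74 × 10⁶ CFU/mL / 3.00 × 10⁴ = 158 CFU/mL.

158 CFU/mL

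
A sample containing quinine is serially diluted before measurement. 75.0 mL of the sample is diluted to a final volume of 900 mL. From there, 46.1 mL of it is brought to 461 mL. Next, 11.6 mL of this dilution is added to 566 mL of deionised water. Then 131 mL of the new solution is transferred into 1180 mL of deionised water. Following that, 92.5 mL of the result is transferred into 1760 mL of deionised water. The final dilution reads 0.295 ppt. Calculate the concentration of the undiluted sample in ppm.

Overall dilution factor = 12 × 10 × 49.79 × 10.01 × 20.03 = 1.20 × 10⁶.
Original = 0.295 ppt × 1.20 × 10⁶ = 3.53 × 10⁵ ppt = 0.353 ppm.

0.353 ppm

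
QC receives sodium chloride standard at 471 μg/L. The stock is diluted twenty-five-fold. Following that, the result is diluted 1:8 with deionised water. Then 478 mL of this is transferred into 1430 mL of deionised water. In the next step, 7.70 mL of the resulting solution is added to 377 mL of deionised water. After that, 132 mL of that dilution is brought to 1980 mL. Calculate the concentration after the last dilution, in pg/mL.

Overall dilution factor = 25 × 8 × 3.992 × 49.96 × 15 = 5.98 × 10⁵.
471 μg/L / 5.98 × 10⁵ = 7.87 × 10⁻⁴ μg/L = 0.787 pg/mL.

0.787 pg/mL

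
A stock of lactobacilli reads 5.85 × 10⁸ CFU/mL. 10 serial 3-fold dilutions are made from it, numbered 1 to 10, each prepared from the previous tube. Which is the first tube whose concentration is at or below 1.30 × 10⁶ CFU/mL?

tube 6

Tube n has concentration 5.85 × 10⁸ CFU/mL / 3ⁿ.
Need 3ⁿ ≥ 5.85 × 10⁸ CFU/mL / 1.30 × 10⁶ CFU/mL = 450, so n ≥ 5.56.
First such tube: n = 6.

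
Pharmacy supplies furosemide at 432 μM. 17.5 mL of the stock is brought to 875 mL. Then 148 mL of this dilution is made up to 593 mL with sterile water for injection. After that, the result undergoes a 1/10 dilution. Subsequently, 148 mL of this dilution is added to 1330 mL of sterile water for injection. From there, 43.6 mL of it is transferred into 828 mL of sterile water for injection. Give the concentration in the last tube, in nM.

1.08 nM

Overall dilution factor = 50 × 4.007 × 10 × 9.986 × 19.99 = 4.00 × 10⁵.
432 μM / 4.00 × 10⁵ = 1.08 × 10⁻³ μM = 1.08 nM.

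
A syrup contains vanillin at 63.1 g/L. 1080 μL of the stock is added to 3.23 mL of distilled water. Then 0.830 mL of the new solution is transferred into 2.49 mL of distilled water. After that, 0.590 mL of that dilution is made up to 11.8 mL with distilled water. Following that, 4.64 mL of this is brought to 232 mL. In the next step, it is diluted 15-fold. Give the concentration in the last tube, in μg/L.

Overall dilution factor = 3.991 × 4 × 20 × 50 × 15 = 2.39 × 10⁵.
63.1 g/L / 2.39 × 10⁵ = 2.64 × 10⁻⁴ g/L = 264 μg/L.

264 μg/L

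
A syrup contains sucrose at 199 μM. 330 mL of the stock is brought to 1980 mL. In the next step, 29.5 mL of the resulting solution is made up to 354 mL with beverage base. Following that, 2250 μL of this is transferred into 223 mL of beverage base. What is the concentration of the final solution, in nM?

27.6 nM

Overall dilution factor = 6 × 12 × 100.1 = 7208.
199 μM / 7208 = 0.0276 μM = 27.6 nM.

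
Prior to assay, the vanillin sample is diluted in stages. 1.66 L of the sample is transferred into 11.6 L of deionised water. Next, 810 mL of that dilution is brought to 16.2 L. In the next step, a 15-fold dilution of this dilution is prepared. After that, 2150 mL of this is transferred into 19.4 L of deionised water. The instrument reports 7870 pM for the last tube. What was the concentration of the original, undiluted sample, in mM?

Overall dilution factor = 7.988 × 20 × 15 × 10.02 = 2.40 × 10⁴.
Original = 7870 pM × 2.40 × 10⁴ = 1.89 × 10⁸ pM = 0.189 mM.

0.189 mM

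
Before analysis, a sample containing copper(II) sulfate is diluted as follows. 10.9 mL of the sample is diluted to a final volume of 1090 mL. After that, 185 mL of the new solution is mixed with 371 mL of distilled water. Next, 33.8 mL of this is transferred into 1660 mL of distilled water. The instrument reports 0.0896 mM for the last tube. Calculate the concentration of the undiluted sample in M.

Overall dilution factor = 100 × 3.005 × 50.11 = 1.51 × 10⁴.
Original = 0.0896 mM × 1.51 × 10⁴ = 1349 mM = 1.35 M.

1.35 M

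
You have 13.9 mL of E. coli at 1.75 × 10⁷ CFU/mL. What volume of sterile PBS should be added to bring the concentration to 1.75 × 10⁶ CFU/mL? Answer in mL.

V₂ = C₁V₁/C₂ = 1.75 × 10⁷ × 13.9 / 1.75 × 10⁶ = 139 mL.
Diluent to add = V₂ − V₁ = 139 − 13.9 = 125 mL.

125 mL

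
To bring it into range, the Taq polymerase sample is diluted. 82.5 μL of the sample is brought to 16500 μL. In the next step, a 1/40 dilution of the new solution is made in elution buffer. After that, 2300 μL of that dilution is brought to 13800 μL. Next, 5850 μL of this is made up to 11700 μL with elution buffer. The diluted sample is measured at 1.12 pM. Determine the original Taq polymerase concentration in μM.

0.108 μM

Overall dilution factor = 200 × 40 × 6 × 2 = 9.60 × 10⁴.
Original = 1.12 pM × 9.60 × 10⁴ = 1.08 × 10⁵ pM = 0.108 μM.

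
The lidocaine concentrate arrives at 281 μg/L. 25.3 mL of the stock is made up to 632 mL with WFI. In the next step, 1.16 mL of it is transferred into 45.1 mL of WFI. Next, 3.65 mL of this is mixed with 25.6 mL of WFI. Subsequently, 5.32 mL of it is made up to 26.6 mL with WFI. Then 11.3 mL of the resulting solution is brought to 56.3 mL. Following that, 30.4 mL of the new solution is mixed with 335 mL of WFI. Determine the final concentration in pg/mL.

Overall dilution factor = 24.98 × 39.88 × 8.014 × 5 × 4.982 × 12.02 = 2.39 × 10⁶.
281 μg/L / 2.39 × 10⁶ = 1.18 × 10⁻⁴ μg/L = 0.118 pg/mL.

0.118 pg/mL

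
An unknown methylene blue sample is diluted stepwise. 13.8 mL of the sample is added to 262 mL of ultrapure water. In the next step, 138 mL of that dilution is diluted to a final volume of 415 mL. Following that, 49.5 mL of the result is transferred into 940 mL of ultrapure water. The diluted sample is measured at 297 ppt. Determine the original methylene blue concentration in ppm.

Overall dilution factor = 19.99 × 3.007 × 19.99 = 1201.
Original = 297 ppt × 1201 = 3.57 × 10⁵ ppt = 0.357 ppm.

0.357 ppm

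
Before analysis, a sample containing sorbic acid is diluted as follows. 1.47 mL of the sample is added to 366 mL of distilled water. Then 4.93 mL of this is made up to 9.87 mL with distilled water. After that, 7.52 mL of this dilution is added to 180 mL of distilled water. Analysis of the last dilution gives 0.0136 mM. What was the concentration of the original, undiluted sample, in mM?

Overall dilution factor = 250.0 × 2.002 × 24.94 = 1.25 × 10⁴.
Original = 0.0136 mM × 1.25 × 10⁴ = 170 mM.

170 mM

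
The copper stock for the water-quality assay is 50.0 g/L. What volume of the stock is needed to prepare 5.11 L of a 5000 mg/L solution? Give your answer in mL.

5000 mg/L = 5.00 g/L.
V₁ = C₂V₂/C₁ = 5.00 × 5.11 / 50.0 = 0.511 L = 511 mL.

511 mL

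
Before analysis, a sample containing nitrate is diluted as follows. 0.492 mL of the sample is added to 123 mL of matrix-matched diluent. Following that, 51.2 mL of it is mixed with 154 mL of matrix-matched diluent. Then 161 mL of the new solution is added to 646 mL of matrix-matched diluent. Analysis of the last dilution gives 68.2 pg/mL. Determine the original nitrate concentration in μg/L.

344 μg/L

Overall dilution factor = 251 × 4.008 × 5.012 = 5042.
Original = 68.2 pg/mL × 5042 = 3.44 × 10⁵ pg/mL = 344 μg/L.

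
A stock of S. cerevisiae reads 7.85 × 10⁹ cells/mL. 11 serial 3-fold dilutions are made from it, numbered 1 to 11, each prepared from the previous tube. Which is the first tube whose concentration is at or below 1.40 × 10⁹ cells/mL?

tube 2

Tube n has concentration 7.85 × 10⁹ cells/mL / 3ⁿ.
Need 3ⁿ ≥ 7.85 × 10⁹ cells/mL / 1.40 × 10⁹ cells/mL = 5.61, so n ≥ 1.57.
First such tube: n = 2.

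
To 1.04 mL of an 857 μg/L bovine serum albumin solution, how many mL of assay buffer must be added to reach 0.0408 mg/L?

20.8 mL

0.0408 mg/L = 40.8 μg/L.
V₂ = C₁V₁/C₂ = 857 × 1.04 / 40.8 = 21.8 mL.
Diluent to add = V₂ − V₁ = 21.8 − 1.04 = 20.8 mL.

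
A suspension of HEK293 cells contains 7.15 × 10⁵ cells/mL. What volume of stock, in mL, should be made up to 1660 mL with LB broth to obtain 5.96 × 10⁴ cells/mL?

138 mL

V₁ = C₂V₂/C₁ = 5.96 × 10⁴ × 1660 / 7.15 × 10⁵ = 138 mL.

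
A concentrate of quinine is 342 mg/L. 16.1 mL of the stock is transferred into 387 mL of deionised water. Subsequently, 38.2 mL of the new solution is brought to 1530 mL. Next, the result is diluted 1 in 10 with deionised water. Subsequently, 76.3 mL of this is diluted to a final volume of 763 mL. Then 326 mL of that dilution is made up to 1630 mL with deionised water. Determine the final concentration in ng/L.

Overall dilution factor = 25.04 × 40.05 × 10 × 10 × 5 = 5.01 × 10⁵.
342 mg/L / 5.01 × 10⁵ = 6.82 × 10⁻⁴ mg/L = 682 ng/L.

682 ng/L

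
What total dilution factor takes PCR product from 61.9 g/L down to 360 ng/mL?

Factor = C₀/C_target = 61.9 g/L / 360 ng/mL = 1.72 × 10⁵.

1.72 × 10⁵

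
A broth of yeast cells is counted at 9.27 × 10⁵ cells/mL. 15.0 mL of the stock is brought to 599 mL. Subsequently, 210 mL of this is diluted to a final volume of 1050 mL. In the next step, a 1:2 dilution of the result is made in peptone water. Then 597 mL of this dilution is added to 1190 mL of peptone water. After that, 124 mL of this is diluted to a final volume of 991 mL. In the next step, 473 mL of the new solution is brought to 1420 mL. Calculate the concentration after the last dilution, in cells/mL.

32.3 cells/mL

Overall dilution factor = 39.93 × 5 × 2 × 2.993 × 7.992 × 3.002 = 2.87 × 10⁴.
9.27 × 10⁵ cells/mL / 2.87 × 10⁴ = 32.3 cells/mL.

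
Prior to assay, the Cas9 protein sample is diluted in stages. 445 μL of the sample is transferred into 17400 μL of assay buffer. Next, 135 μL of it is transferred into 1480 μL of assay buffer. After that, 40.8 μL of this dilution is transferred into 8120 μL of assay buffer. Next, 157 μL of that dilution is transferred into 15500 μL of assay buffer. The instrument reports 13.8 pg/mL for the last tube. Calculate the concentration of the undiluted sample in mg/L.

Overall dilution factor = 40.10 × 11.96 × 200.0 × 99.73 = 9.57 × 10⁶.
Original = 13.8 pg/mL × 9.57 × 10⁶ = 1.32 × 10⁸ pg/mL = 132 mg/L.

132 mg/L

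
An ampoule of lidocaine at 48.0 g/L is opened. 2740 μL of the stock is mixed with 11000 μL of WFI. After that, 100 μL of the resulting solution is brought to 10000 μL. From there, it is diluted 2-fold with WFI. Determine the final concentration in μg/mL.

Overall dilution factor = 5.015 × 100 × 2 = 1003.
48.0 g/L / 1003 = 0.0479 g/L = 47.9 μg/mL.

47.9 μg/mL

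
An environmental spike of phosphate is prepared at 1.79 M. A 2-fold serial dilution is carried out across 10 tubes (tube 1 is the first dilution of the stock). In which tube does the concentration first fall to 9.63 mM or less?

Tube n has concentration 1.79 M / 2ⁿ.
Need 2ⁿ ≥ 1.79 M / 9.63 mM = 186, so n ≥ 7.54.
First such tube: n = 8.

tube 8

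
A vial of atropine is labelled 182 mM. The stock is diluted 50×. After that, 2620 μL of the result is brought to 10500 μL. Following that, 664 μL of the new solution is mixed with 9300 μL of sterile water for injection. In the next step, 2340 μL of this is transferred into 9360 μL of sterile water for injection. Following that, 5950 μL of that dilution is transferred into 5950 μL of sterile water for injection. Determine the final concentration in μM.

Overall dilution factor = 50 × 4.008 × 15.01 × 5 × 2 = 3.01 × 10⁴.
182 mM / 3.01 × 10⁴ = 6.05 × 10⁻³ mM = 6.05 μM.

6.05 μM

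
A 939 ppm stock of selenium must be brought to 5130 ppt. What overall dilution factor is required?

Factor = C₀/C_target = 939 ppm / 5130 ppt = 1.83 × 10⁵.

1.83 × 10⁵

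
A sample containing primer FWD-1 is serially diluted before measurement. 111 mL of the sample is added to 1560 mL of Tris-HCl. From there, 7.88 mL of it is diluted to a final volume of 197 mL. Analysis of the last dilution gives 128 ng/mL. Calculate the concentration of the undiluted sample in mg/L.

Overall dilution factor = 15.05 × 25 = 376.
Original = 128 ng/mL × 376 = 4.82 × 10⁴ ng/mL = 48.2 mg/L.

48.2 mg/L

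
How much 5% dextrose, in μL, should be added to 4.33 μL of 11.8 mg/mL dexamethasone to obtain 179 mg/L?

281 μL

179 mg/L = 0.179 mg/mL.
V₂ = C₁V₁/C₂ = 11.8 × 4.33 / 0.179 = 285 μL.
Diluent to add = V₂ − V₁ = 285 − 4.33 = 281 μL.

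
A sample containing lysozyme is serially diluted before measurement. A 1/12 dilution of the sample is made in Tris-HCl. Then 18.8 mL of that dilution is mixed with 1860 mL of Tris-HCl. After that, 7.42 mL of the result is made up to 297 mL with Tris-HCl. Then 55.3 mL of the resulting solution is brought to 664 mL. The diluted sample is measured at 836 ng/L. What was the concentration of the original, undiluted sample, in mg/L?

482 mg/L

Overall dilution factor = 12 × 99.94 × 40.03 × 12.01 = 5.76 × 10⁵.
Original = 836 ng/L × 5.76 × 10⁵ = 4.82 × 10⁸ ng/L = 482 mg/L.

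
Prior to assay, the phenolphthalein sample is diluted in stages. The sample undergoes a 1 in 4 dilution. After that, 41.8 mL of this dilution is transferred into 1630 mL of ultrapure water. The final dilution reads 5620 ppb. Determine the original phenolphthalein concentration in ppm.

899 ppm

Overall dilution factor = 4 × 40.00 = 160.
Original = 5620 ppb × 160 = 8.99 × 10⁵ ppb = 899 ppm.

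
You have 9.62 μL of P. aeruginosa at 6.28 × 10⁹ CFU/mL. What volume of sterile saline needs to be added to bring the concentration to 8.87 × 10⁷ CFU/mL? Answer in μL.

V₂ = C₁V₁/C₂ = 6.28 × 10⁹ × 9.62 / 8.87 × 10⁷ = 681 μL.
Diluent to add = V₂ − V₁ = 681 − 9.62 = 671 μL.

671 μL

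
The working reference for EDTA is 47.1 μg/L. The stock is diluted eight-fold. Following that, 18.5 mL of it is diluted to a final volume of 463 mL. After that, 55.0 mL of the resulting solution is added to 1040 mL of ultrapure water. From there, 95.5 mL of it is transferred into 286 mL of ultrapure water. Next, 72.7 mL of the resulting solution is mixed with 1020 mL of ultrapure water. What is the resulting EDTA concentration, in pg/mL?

0.197 pg/mL

Overall dilution factor = 8 × 25.03 × 19.91 × 3.995 × 15.03 = 2.39 × 10⁵.
47.1 μg/L / 2.39 × 10⁵ = 1.97 × 10⁻⁴ μg/L = 0.197 pg/mL.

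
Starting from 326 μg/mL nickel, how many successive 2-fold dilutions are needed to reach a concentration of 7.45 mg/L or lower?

Need 2ⁿ ≥ 43.8, so n ≥ log(43.8)/log(2) = 5.45.
Minimum whole steps: n = 6.

6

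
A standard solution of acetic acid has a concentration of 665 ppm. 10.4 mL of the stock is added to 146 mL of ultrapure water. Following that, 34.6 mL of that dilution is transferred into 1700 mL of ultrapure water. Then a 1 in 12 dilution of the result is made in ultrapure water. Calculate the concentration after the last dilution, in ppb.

73.5 ppb

Overall dilution factor = 15.04 × 50.13 × 12 = 9047.
665 ppm / 9047 = 0.0735 ppm = 73.5 ppb.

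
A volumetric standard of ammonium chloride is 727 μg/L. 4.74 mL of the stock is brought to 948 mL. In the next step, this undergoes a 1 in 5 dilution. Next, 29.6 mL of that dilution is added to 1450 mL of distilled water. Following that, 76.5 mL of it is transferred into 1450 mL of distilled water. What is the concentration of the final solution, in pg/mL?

Overall dilution factor = 200 × 5 × 49.99 × 19.95 = 9.97 × 10⁵.
727 μg/L / 9.97 × 10⁵ = 7.29 × 10⁻⁴ μg/L = 0.729 pg/mL.

0.729 pg/mL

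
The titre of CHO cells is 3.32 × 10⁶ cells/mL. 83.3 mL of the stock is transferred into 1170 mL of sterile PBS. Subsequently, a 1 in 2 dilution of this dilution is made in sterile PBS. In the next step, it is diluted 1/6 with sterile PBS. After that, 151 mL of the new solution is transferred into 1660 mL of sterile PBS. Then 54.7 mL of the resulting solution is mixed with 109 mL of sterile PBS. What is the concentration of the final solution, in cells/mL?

512 cells/mL

Overall dilution factor = 15.05 × 2 × 6 × 11.99 × 2.993 = 6480.
3.32 × 10⁶ cells/mL / 6480 = 512 cells/mL.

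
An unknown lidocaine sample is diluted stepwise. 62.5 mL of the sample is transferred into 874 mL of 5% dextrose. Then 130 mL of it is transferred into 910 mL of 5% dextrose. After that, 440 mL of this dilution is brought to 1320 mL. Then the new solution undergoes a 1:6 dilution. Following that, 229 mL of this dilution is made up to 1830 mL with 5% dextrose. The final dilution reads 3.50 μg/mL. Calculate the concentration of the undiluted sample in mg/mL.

60.3 mg/mL

Overall dilution factor = 14.98 × 8 × 3 × 6 × 7.991 = 1.72 × 10⁴.
Original = 3.50 μg/mL × 1.72 × 10⁴ = 6.03 × 10⁴ μg/mL = 60.3 mg/mL.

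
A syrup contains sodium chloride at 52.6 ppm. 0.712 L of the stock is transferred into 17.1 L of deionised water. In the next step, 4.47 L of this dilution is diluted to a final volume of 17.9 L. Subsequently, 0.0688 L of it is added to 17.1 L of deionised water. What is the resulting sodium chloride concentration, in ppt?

2100 ppt

Overall dilution factor = 25.02 × 4.004 × 249.5 = 2.50 × 10⁴.
52.6 ppm / 2.50 × 10⁴ = 2.10 × 10⁻³ ppm = 2100 ppt.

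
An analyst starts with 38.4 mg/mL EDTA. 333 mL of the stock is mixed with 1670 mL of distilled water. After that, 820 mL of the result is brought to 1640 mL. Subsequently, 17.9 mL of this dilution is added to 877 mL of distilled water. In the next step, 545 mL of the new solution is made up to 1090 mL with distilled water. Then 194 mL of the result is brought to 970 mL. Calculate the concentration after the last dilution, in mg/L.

Overall dilution factor = 6.015 × 2 × 49.99 × 2 × 5 = 6014.
38.4 mg/mL / 6014 = 6.38 × 10⁻³ mg/mL = 6.38 mg/L.

6.38 mg/L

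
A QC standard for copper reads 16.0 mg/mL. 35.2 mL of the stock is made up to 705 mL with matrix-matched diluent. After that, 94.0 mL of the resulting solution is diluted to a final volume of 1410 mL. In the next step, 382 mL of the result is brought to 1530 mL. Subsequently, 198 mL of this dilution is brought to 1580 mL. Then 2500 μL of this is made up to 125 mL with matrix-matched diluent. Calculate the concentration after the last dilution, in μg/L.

33.3 μg/L

Overall dilution factor = 20.03 × 15 × 4.005 × 7.980 × 50 = 4.80 × 10⁵.
16.0 mg/mL / 4.80 × 10⁵ = 3.33 × 10⁻⁵ mg/mL = 33.3 μg/L.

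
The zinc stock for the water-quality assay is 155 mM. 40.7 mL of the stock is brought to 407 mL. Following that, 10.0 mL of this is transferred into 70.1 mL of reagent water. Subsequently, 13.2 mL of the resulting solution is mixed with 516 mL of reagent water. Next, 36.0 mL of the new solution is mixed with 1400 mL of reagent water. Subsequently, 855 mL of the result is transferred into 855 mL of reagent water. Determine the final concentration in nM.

Overall dilution factor = 10 × 8.010 × 40.09 × 39.89 × 2 = 2.56 × 10⁵.
155 mM / 2.56 × 10⁵ = 6.05 × 10⁻⁴ mM = 605 nM.

605 nM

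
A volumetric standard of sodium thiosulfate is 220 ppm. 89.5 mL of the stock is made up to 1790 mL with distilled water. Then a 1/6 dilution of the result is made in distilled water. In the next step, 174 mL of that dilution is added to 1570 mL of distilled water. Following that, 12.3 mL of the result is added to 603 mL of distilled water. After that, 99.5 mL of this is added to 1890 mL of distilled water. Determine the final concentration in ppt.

183 ppt

Overall dilution factor = 20 × 6 × 10.02 × 50.02 × 19.99 = 1.20 × 10⁶.
220 ppm / 1.20 × 10⁶ = 1.83 × 10⁻⁴ ppm = 183 ppt.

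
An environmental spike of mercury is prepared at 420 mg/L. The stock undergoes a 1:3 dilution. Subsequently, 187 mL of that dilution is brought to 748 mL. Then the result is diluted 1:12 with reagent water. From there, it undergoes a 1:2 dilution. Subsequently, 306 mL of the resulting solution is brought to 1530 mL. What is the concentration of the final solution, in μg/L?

292 μg/L

Overall dilution factor = 3 × 4 × 12 × 2 × 5 = 1440.
420 mg/L / 1440 = 0.292 mg/L = 292 μg/L.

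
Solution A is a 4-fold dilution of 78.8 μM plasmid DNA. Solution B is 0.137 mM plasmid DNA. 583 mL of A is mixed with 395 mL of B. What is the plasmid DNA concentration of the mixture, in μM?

67.1 μM

C_A = 78.8 μM / 4 = 19.7 μM.
C_B = 0.137 mM = 137 μM.
C_mix = (C_A·V_A + C_B·V_B)/(V_A + V_B) = (19.7×583 + 137×395) / 978.0 = 67.1 μM.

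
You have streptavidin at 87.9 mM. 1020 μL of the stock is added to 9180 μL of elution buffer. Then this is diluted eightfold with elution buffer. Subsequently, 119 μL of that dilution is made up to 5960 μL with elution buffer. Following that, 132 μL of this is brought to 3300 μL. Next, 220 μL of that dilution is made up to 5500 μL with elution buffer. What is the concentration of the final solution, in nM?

Overall dilution factor = 10 × 8 × 50.08 × 25 × 25 = 2.50 × 10⁶.
87.9 mM / 2.50 × 10⁶ = 3.51 × 10⁻⁵ mM = 35.1 nM.

35.1 nM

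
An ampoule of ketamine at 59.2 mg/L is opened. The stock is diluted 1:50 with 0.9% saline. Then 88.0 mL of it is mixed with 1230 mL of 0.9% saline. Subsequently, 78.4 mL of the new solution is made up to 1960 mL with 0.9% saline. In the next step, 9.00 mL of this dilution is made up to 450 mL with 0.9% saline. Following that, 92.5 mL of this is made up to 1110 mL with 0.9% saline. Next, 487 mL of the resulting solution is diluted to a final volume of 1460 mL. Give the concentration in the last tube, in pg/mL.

Overall dilution factor = 50 × 14.98 × 25 × 50 × 12 × 2.998 = 3.37 × 10⁷.
59.2 mg/L / 3.37 × 10⁷ = 1.76 × 10⁻⁶ mg/L = 1.76 pg/mL.

1.76 pg/mL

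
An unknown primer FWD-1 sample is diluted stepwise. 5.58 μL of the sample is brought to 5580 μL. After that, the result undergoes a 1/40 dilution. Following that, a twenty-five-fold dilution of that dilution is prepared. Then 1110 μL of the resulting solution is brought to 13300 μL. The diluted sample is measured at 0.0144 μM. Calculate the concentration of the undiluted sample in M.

0.173 M

Overall dilution factor = 1000 × 40 × 25 × 11.98 = 1.20 × 10⁷.
Original = 0.0144 μM × 1.20 × 10⁷ = 1.73 × 10⁵ μM = 0.173 M.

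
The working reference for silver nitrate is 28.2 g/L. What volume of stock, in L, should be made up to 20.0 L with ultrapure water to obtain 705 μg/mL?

705 μg/mL = 0.705 g/L.
V₁ = C₂V₂/C₁ = 0.705 × 20.0 / 28.2 = 0.500 L.

0.500 L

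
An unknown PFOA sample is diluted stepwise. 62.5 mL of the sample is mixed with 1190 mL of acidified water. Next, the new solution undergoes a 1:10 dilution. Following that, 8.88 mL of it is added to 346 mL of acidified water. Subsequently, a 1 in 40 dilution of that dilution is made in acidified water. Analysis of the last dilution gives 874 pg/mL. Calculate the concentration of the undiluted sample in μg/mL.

280 μg/mL

Overall dilution factor = 20.04 × 10 × 39.96 × 40 = 3.20 × 10⁵.
Original = 874 pg/mL × 3.20 × 10⁵ = 2.80 × 10⁸ pg/mL = 280 μg/mL.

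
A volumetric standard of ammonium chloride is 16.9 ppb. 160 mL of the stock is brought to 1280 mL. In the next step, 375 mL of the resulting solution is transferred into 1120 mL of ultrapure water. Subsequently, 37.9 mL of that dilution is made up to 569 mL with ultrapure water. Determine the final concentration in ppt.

35.3 ppt

Overall dilution factor = 8 × 3.987 × 15.01 = 479.
16.9 ppb / 479 = 0.0353 ppb = 35.3 ppt.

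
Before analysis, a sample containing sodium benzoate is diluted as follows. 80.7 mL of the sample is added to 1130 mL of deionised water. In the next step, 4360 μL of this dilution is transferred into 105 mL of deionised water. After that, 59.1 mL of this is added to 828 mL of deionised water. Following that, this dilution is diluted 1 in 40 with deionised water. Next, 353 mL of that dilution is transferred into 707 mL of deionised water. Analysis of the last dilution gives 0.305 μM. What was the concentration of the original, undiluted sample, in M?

0.207 M

Overall dilution factor = 15.00 × 25.08 × 15.01 × 40 × 3.003 = 6.78 × 10⁵.
Original = 0.305 μM × 6.78 × 10⁵ = 2.07 × 10⁵ μM = 0.207 M.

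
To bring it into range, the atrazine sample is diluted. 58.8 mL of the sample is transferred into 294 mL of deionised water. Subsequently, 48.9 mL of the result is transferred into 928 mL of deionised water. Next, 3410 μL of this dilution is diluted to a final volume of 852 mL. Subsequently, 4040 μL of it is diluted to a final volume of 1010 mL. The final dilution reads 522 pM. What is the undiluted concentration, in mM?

Overall dilution factor = 6 × 19.98 × 249.9 × 250 = 7.49 × 10⁶.
Original = 522 pM × 7.49 × 10⁶ = 3.91 × 10⁹ pM = 3.91 mM.

3.91 mM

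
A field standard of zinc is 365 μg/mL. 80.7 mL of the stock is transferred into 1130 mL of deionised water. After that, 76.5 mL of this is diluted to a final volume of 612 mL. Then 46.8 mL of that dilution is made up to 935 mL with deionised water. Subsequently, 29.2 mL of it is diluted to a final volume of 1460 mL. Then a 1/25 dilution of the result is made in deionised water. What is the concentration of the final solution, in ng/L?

Overall dilution factor = 15.00 × 8 × 19.98 × 50 × 25 = 3.00 × 10⁶.
365 μg/mL / 3.00 × 10⁶ = 1.22 × 10⁻⁴ μg/mL = 122 ng/L.

122 ng/L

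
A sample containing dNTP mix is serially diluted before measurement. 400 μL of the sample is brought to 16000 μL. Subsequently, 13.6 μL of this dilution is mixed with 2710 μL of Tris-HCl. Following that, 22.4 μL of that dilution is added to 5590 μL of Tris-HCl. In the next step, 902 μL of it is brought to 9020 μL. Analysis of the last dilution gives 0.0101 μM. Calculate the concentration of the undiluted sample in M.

Overall dilution factor = 40 × 200.3 × 250.6 × 10 = 2.01 × 10⁷.
Original = 0.0101 μM × 2.01 × 10⁷ = 2.03 × 10⁵ μM = 0.203 M.

0.203 M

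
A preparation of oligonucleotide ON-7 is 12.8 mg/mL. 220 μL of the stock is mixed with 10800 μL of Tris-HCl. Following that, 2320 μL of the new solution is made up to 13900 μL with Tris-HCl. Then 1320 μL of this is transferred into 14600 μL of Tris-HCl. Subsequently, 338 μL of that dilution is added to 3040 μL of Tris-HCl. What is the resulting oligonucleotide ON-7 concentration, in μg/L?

354 μg/L

Overall dilution factor = 50.09 × 5.991 × 12.06 × 9.994 = 3.62 × 10⁴.
12.8 mg/mL / 3.62 × 10⁴ = 3.54 × 10⁻⁴ mg/mL = 354 μg/L.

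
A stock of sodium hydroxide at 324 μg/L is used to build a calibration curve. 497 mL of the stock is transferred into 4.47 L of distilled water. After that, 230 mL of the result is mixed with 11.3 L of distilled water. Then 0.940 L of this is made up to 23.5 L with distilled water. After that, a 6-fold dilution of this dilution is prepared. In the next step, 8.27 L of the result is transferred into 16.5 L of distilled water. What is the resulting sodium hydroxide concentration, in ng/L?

Overall dilution factor = 9.994 × 50.13 × 25 × 6 × 2.995 = 2.25 × 10⁵.
324 μg/L / 2.25 × 10⁵ = 1.44 × 10⁻³ μg/L = 1.44 ng/L.

1.44 ng/L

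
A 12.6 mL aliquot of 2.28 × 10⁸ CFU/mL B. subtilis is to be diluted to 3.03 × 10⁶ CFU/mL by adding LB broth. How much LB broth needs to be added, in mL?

V₂ = C₁V₁/C₂ = 2.28 × 10⁸ × 12.6 / 3.03 × 10⁶ = 948 mL.
Diluent to add = V₂ − V₁ = 948 − 12.6 = 936 mL.

936 mL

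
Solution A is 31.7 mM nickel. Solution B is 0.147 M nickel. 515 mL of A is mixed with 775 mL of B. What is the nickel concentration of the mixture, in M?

C_B = 0.147 M = 147 mM.
C_mix = (C_A·V_A + C_B·V_B)/(V_A + V_B) = (31.7×515 + 147×775) / 1290 = 101 mM = 0.101 M.

0.101 M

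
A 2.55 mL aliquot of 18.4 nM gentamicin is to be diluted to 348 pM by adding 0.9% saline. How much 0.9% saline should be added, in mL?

348 pM = 0.348 nM.
V₂ = C₁V₁/C₂ = 18.4 × 2.55 / 0.348 = 135 mL.
Diluent to add = V₂ − V₁ = 135 − 2.55 = 132 mL.

132 mL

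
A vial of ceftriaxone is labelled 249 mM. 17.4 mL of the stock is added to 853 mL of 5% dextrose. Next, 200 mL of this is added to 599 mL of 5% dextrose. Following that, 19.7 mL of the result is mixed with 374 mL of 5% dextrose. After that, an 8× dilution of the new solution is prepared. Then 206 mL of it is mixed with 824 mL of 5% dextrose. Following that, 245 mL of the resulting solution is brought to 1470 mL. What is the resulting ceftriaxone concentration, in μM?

Overall dilution factor = 50.02 × 3.995 × 19.98 × 8 × 5 × 6 = 9.59 × 10⁵.
249 mM / 9.59 × 10⁵ = 2.60 × 10⁻⁴ mM = 0.260 μM.

0.260 μM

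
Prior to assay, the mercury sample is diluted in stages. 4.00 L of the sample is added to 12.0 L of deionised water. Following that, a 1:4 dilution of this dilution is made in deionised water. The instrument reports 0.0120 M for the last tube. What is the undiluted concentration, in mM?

192 mM

Overall dilution factor = 4 × 4 = 16.0.
Original = 0.0120 M × 16.0 = 0.192 M = 192 mM.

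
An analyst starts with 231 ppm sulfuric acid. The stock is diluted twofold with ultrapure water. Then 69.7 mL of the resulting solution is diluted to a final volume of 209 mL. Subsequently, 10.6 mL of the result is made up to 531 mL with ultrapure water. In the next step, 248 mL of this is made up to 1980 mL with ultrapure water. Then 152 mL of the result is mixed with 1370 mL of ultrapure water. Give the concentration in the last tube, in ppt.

Overall dilution factor = 2 × 2.999 × 50.09 × 7.984 × 10.01 = 2.40 × 10⁴.
231 ppm / 2.40 × 10⁴ = 9.62 × 10⁻³ ppm = 9620 ppt.

9620 ppt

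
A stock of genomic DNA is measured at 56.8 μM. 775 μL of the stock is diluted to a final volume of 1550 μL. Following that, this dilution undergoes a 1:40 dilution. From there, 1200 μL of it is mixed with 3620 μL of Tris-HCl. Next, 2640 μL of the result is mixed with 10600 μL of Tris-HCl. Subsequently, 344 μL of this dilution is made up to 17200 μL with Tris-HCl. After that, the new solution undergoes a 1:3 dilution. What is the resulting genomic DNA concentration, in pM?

Overall dilution factor = 2 × 40 × 4.017 × 5.015 × 50 × 3 = 2.42 × 10⁵.
56.8 μM / 2.42 × 10⁵ = 2.35 × 10⁻⁴ μM = 235 pM.

235 pM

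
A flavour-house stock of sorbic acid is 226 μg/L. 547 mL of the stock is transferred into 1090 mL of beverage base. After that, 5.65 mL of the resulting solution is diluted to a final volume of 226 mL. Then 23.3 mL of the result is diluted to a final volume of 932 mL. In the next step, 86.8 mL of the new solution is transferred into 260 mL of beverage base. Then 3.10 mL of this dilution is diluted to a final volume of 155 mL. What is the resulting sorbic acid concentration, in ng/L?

Overall dilution factor = 2.993 × 40 × 40 × 3.995 × 50 = 9.57 × 10⁵.
226 μg/L / 9.57 × 10⁵ = 2.36 × 10⁻⁴ μg/L = 0.236 ng/L.

0.236 ng/L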